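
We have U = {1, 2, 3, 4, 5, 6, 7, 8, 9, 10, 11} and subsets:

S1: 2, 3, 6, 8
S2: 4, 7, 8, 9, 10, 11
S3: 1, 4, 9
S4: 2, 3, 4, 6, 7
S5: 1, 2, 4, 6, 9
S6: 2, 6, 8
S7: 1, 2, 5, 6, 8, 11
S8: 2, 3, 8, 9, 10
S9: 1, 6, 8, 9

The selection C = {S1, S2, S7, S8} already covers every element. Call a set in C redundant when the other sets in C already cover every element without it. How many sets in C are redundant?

Drop S1: the rest still cover every element — redundant.
Drop S2: 4, 7 uncovered — not redundant.
Drop S7: 1, 5 uncovered — not redundant.
Drop S8: the rest still cover every element — redundant.
2 redundant: S1, S8.

2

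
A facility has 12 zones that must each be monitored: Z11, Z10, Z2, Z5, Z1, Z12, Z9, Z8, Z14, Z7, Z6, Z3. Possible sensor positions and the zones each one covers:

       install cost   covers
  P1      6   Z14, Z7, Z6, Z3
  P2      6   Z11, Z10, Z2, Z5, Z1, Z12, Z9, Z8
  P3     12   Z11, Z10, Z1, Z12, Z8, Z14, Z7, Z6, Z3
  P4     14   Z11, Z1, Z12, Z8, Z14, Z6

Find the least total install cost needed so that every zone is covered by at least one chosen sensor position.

P1, P2 cover every zone at install cost 6 + 6 = 12.
Any cover uses at least 2 sensor positions; among all covering selections none totals below 12.

12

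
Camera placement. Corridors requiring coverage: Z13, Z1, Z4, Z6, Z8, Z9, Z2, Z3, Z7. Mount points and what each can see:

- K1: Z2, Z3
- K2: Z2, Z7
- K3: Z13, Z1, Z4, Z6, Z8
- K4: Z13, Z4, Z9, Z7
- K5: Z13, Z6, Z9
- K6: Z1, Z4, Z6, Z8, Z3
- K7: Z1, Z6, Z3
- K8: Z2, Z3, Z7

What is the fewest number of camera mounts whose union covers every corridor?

3

K1, K3, K4 together cover {Z13, Z1, Z4, Z6, Z8, Z9, Z2, Z3, Z7} — every corridor.
No 2 of the 8 camera mounts cover everything (all 28 pairs fall short), so 3 is minimum.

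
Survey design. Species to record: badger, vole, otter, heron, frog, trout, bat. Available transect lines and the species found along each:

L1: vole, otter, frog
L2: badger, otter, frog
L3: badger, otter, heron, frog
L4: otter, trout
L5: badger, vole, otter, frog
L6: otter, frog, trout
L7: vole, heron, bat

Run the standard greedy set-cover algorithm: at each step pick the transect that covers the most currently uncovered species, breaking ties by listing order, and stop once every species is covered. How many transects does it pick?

3

Pick 1: L3 covers 4 new species (badger, otter, heron, frog).
Pick 2: L7 covers 2 new species (vole, bat).
Pick 3: L4 covers 1 new species (trout).
Greedy uses 3 transects.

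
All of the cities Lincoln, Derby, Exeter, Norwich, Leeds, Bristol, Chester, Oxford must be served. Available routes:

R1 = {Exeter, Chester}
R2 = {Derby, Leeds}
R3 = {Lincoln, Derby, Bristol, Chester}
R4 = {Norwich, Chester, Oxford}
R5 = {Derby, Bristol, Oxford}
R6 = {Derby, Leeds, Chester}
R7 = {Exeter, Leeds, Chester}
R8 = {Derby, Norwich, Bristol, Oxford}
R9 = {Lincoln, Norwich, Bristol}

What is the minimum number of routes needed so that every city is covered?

3

R3, R4, R7 together cover {Lincoln, Derby, Exeter, Norwich, Leeds, Bristol, Chester, Oxford} — every city.
No 2 of the 9 routes cover everything (all 36 pairs fall short), so 3 is minimum.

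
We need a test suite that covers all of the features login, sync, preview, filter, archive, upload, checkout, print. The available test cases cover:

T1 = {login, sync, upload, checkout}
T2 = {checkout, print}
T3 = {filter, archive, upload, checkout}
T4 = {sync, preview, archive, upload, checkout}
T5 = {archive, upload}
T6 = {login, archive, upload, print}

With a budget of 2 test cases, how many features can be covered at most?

7

Choosing T4, T6 covers {login, sync, preview, archive, upload, checkout, print} — 7 features.
No choice of 2 test cases does better; here filter is left uncovered.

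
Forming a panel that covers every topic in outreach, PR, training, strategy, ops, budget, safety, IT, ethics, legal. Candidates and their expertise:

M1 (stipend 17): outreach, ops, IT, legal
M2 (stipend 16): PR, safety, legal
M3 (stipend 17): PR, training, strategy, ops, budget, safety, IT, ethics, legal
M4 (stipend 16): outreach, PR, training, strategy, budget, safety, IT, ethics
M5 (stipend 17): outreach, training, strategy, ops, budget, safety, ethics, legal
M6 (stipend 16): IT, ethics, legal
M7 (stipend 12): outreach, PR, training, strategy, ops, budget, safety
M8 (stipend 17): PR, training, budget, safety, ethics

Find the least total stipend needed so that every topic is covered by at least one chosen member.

M6, M7 cover every topic at stipend 16 + 12 = 28.
Any cover uses at least 2 members; among all covering selections none totals below 28.

28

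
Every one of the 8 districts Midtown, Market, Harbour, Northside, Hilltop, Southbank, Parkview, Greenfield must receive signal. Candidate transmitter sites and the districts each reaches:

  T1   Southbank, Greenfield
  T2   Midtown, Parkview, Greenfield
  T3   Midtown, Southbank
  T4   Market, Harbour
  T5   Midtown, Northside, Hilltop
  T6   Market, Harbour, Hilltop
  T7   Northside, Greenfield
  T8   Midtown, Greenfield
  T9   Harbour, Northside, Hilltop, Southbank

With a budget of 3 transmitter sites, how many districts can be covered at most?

Choosing T2, T4, T9 covers {Midtown, Market, Harbour, Northside, Hilltop, Southbank, Parkview, Greenfield} — 8 districts.
That is all 8 districts.

8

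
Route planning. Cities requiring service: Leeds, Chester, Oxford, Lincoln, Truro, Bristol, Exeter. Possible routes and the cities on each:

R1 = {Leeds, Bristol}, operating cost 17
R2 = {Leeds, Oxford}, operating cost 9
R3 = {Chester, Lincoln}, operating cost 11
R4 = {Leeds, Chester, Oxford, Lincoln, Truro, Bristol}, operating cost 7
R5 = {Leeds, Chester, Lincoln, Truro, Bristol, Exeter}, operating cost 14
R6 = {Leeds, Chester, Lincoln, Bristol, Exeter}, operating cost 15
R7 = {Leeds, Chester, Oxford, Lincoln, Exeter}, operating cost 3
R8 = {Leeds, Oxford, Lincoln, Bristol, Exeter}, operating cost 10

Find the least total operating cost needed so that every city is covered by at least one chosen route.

10

R4, R7 cover every city at operating cost 7 + 3 = 10.
Any cover uses at least 2 routes; among all covering selections none totals below 10.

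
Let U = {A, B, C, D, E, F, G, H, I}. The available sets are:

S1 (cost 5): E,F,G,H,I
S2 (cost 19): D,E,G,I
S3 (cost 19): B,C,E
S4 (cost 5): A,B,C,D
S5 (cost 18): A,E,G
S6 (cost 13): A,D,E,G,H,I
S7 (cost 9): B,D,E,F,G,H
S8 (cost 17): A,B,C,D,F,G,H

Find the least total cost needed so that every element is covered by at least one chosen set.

S1, S4 cover every element at cost 5 + 5 = 10.
Any cover uses at least 2 sets; among all covering selections none totals below 10.

10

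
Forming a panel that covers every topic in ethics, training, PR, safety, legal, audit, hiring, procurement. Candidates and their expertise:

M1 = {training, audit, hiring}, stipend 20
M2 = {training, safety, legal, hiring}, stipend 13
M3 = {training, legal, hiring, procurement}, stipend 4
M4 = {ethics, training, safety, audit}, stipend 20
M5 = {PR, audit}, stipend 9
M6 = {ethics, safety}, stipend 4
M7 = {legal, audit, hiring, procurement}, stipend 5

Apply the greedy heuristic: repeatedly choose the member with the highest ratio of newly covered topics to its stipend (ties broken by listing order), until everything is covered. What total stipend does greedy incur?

17

Pick 1: M3 adds 4 new (training, legal, hiring, procurement) at stipend 4 (ratio 4/4).
Pick 2: M6 adds 2 new (ethics, safety) at stipend 4 (ratio 2/4).
Pick 3: M5 adds 2 new (PR, audit) at stipend 9 (ratio 2/9).
Greedy total stipend: 4 + 4 + 9 = 17.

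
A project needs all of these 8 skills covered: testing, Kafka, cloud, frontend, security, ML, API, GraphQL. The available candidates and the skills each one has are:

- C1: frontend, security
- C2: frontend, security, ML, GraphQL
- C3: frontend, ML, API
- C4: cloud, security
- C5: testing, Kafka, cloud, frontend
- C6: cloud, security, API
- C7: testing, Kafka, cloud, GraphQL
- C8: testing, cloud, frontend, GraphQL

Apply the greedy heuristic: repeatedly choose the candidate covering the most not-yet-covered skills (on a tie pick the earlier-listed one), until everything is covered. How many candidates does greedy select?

3

Pick 1: C2 covers 4 new skills (frontend, security, ML, GraphQL).
Pick 2: C5 covers 3 new skills (testing, Kafka, cloud).
Pick 3: C3 covers 1 new skills (API).
Greedy uses 3 candidates.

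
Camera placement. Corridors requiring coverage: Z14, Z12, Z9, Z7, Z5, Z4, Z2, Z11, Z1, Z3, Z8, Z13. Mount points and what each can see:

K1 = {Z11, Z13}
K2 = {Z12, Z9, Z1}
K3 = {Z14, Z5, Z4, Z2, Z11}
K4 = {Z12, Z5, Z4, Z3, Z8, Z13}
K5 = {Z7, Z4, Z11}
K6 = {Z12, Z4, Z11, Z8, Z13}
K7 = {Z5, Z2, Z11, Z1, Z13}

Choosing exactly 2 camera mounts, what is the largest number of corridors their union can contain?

Choosing K3, K4 covers {Z14, Z12, Z5, Z4, Z2, Z11, Z3, Z8, Z13} — 9 corridors.
No choice of 2 camera mounts does better; here Z9, Z7, Z1 are left uncovered.

9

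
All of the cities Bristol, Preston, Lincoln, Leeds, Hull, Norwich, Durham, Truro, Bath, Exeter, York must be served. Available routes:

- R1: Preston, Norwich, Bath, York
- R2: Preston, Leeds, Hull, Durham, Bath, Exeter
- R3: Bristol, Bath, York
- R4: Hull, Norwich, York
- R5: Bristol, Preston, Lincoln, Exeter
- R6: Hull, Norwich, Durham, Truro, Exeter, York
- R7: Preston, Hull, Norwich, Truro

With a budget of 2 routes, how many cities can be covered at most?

Choosing R2, R6 covers {Preston, Leeds, Hull, Norwich, Durham, Truro, Bath, Exeter, York} — 9 cities.
No choice of 2 routes does better; here Bristol, Lincoln are left uncovered.

9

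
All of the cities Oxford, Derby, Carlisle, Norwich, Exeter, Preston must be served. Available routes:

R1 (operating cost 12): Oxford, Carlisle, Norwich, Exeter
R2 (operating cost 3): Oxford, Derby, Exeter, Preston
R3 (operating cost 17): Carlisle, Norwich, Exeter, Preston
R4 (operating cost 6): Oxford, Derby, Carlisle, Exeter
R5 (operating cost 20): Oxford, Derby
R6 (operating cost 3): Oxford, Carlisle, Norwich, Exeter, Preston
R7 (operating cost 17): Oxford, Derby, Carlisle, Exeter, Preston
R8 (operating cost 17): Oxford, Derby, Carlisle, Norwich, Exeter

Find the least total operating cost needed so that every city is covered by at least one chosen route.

6

R2, R6 cover every city at operating cost 3 + 3 = 6.
Any cover uses at least 2 routes; among all covering selections none totals below 6.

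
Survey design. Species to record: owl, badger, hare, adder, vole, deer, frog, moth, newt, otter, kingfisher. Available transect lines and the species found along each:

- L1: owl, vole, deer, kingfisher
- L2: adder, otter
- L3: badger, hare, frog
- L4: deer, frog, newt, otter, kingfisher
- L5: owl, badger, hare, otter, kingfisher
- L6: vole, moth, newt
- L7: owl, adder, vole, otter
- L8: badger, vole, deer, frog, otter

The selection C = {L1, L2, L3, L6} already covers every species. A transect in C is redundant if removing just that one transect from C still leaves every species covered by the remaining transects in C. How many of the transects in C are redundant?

0

Drop L1: owl, deer, kingfisher uncovered — not redundant.
Drop L2: adder, otter uncovered — not redundant.
Drop L3: badger, hare, frog uncovered — not redundant.
Drop L6: moth, newt uncovered — not redundant.
None of the transects in C is redundant.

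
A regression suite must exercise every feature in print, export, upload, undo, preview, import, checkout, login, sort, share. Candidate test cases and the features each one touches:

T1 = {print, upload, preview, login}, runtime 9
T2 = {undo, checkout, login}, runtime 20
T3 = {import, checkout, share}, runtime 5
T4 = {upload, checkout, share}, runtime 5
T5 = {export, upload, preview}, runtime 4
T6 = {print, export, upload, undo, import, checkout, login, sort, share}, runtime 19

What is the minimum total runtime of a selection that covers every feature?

T5, T6 cover every feature at runtime 4 + 19 = 23.
Any cover uses at least 2 test cases; among all covering selections none totals below 23.

23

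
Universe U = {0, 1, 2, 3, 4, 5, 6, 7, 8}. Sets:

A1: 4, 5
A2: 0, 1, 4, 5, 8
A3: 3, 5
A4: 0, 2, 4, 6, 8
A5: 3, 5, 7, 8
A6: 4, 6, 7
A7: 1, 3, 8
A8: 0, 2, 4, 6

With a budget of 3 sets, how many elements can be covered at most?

Choosing A2, A4, A5 covers {0, 1, 2, 3, 4, 5, 6, 7, 8} — 9 elements.
That is all 9 elements.

9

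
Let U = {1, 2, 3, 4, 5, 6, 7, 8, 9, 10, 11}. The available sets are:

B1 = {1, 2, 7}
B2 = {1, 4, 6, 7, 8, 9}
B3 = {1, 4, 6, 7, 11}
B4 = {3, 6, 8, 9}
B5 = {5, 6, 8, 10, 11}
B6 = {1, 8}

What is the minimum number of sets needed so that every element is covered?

4

B1, B2, B4, B5 together cover {1, 2, 3, 4, 5, 6, 7, 8, 9, 10, 11} — every element.
No 3 of the 6 sets cover everything (all 20 triples fall short), so 4 is minimum.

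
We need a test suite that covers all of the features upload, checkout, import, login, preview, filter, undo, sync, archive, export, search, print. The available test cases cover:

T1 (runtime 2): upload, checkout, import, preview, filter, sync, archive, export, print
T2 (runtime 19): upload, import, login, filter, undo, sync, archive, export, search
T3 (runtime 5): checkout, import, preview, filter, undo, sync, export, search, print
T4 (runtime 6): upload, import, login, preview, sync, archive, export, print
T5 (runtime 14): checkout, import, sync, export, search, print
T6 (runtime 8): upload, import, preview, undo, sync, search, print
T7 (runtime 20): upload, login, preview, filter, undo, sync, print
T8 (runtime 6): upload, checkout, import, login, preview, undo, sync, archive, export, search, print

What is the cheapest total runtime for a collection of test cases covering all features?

T1, T8 cover every feature at runtime 2 + 6 = 8.
Any cover uses at least 2 test cases; among all covering selections none totals below 8.

8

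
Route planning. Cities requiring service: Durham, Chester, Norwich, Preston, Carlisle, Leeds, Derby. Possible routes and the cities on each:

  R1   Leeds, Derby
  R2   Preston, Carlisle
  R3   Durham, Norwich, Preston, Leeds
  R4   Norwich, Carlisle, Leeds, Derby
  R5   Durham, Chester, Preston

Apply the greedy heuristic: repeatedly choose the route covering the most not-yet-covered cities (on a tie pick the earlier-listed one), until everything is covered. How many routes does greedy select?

3

Pick 1: R3 covers 4 new cities (Durham, Norwich, Preston, Leeds).
Pick 2: R4 covers 2 new cities (Carlisle, Derby).
Pick 3: R5 covers 1 new cities (Chester).
Greedy uses 3 routes. (The true minimum is 2.)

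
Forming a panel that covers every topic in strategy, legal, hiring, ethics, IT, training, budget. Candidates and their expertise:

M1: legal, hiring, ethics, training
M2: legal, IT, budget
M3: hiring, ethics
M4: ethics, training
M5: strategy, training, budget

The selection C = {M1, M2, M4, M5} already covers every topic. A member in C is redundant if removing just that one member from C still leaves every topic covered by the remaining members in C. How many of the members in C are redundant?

Drop M1: hiring uncovered — not redundant.
Drop M2: IT uncovered — not redundant.
Drop M4: the rest still cover every topic — redundant.
Drop M5: strategy uncovered — not redundant.
1 redundant: M4.

1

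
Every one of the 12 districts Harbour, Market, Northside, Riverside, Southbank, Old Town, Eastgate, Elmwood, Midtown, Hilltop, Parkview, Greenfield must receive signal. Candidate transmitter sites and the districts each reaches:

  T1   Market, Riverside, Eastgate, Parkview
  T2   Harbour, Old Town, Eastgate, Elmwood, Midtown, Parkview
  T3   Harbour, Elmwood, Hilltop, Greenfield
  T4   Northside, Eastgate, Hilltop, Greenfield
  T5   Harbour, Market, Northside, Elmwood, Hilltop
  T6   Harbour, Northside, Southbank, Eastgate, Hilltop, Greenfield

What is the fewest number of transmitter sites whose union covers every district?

T1, T2, T6 together cover {Harbour, Market, Northside, Riverside, Southbank, Old Town, Eastgate, Elmwood, Midtown, Hilltop, Parkview, Greenfield} — every district.
No 2 of the 6 transmitter sites cover everything (all 15 pairs fall short), so 3 is minimum.

3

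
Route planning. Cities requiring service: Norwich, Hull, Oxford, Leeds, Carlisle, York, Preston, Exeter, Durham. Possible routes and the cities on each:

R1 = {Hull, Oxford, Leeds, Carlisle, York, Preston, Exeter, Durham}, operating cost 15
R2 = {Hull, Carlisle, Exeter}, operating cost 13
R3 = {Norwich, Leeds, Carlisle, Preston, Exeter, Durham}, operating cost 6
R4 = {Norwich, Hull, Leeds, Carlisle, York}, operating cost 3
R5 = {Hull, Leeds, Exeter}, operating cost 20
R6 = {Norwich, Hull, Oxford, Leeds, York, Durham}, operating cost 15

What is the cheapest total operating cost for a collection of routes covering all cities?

18

R1, R4 cover every city at operating cost 15 + 3 = 18.
Any cover uses at least 2 routes; among all covering selections none totals below 18.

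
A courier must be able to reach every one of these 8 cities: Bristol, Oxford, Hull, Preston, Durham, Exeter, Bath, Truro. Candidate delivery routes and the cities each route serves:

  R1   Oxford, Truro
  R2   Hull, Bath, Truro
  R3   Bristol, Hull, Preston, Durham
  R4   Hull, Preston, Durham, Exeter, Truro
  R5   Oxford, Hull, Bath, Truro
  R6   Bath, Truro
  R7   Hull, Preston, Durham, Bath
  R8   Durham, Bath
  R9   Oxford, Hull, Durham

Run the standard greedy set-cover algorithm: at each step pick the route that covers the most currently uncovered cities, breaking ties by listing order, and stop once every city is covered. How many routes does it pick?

Pick 1: R4 covers 5 new cities (Hull, Preston, Durham, Exeter, Truro).
Pick 2: R5 covers 2 new cities (Oxford, Bath).
Pick 3: R3 covers 1 new cities (Bristol).
Greedy uses 3 routes.

3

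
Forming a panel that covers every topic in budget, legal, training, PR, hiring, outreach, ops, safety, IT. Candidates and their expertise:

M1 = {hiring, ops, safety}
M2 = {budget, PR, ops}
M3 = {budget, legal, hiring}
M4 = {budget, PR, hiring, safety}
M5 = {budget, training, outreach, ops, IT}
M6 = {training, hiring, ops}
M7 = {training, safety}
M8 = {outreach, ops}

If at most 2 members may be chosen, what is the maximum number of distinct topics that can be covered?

8

Choosing M4, M5 covers {budget, training, PR, hiring, outreach, ops, safety, IT} — 8 topics.
No choice of 2 members does better; here legal is left uncovered.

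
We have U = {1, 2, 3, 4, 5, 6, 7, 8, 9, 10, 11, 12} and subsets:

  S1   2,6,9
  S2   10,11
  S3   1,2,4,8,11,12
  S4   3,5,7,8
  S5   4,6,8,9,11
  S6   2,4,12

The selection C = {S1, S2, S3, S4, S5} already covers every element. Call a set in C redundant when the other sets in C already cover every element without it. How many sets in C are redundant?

2

Drop S1: the rest still cover every element — redundant.
Drop S2: 10 uncovered — not redundant.
Drop S3: 1, 12 uncovered — not redundant.
Drop S4: 3, 5, 7 uncovered — not redundant.
Drop S5: the rest still cover every element — redundant.
2 redundant: S1, S5.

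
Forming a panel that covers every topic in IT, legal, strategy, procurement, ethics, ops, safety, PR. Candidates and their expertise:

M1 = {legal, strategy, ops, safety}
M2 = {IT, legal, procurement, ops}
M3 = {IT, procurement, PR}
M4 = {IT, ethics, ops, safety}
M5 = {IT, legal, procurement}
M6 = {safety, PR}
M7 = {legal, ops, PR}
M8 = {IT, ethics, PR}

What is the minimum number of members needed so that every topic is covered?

3

M1, M2, M8 together cover {IT, legal, strategy, procurement, ethics, ops, safety, PR} — every topic.
No 2 of the 8 members cover everything (all 28 pairs fall short), so 3 is minimum.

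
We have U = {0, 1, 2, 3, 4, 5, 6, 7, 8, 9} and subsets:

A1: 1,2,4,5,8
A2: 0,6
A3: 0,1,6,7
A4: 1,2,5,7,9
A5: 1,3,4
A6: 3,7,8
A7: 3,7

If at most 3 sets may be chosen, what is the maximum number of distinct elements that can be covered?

9

Choosing A1, A2, A4 covers {0, 1, 2, 4, 5, 6, 7, 8, 9} — 9 elements.
No choice of 3 sets does better; here 3 is left uncovered.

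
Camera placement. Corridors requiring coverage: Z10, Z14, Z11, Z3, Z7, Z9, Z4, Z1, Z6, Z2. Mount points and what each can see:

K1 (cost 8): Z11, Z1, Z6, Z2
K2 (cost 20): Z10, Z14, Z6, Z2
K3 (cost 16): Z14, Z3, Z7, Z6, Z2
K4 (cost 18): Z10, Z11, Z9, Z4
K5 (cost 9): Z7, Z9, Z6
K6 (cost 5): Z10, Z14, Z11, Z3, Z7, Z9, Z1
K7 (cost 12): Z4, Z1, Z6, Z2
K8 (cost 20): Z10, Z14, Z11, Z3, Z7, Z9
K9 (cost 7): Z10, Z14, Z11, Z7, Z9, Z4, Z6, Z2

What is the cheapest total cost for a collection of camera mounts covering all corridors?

K6, K9 cover every corridor at cost 5 + 7 = 12.
Any cover uses at least 2 camera mounts; among all covering selections none totals below 12.

12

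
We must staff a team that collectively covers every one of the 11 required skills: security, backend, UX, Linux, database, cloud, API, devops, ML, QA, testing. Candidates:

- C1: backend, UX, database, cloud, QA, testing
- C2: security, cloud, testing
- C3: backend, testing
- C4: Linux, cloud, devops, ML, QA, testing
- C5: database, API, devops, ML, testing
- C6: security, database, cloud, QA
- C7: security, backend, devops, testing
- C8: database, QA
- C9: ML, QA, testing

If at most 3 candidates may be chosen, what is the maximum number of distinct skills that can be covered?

10

Choosing C1, C2, C4 covers {security, backend, UX, Linux, database, cloud, devops, ML, QA, testing} — 10 skills.
No choice of 3 candidates does better; here API is left uncovered.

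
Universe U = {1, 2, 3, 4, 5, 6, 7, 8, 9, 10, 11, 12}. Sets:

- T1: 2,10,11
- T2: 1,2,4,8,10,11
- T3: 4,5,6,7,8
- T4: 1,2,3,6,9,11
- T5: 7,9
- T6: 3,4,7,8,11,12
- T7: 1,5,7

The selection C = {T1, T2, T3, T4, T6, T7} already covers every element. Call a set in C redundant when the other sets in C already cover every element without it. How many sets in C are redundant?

Drop T1: the rest still cover every element — redundant.
Drop T2: the rest still cover every element — redundant.
Drop T3: the rest still cover every element — redundant.
Drop T4: 9 uncovered — not redundant.
Drop T6: 12 uncovered — not redundant.
Drop T7: the rest still cover every element — redundant.
4 redundant: T1, T2, T3, T7.

4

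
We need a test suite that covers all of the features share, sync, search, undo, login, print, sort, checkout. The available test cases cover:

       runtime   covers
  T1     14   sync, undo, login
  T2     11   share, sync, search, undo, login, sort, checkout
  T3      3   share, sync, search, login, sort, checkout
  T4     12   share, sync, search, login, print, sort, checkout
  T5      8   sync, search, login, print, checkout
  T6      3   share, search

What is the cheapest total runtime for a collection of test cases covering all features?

T2, T5 cover every feature at runtime 11 + 8 = 19.
Any cover uses at least 2 test cases; among all covering selections none totals below 19.
Greedy by coverage-per-runtime would pick T3, T5, T2 for 22 — worse than the optimum 19.

19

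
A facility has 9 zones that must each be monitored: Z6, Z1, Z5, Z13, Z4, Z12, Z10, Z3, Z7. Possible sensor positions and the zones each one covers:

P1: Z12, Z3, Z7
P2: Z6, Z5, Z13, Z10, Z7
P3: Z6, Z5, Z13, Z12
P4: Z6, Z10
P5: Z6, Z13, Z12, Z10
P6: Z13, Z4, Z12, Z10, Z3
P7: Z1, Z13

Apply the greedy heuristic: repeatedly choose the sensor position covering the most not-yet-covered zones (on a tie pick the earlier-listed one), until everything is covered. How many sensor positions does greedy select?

Pick 1: P2 covers 5 new zones (Z6, Z5, Z13, Z10, Z7).
Pick 2: P6 covers 3 new zones (Z4, Z12, Z3).
Pick 3: P7 covers 1 new zones (Z1).
Greedy uses 3 sensor positions.

3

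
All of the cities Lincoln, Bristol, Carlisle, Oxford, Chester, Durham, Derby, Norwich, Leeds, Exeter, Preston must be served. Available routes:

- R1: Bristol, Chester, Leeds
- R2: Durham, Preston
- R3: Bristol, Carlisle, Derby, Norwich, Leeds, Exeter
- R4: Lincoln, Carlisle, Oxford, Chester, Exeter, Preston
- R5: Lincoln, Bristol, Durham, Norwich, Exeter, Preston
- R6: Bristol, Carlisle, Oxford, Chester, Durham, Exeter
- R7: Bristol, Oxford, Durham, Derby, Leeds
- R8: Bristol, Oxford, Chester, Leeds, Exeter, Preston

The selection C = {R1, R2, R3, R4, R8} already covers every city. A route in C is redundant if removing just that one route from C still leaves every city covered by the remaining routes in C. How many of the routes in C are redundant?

Drop R1: the rest still cover every city — redundant.
Drop R2: Durham uncovered — not redundant.
Drop R3: Derby, Norwich uncovered — not redundant.
Drop R4: Lincoln uncovered — not redundant.
Drop R8: the rest still cover every city — redundant.
2 redundant: R1, R8.

2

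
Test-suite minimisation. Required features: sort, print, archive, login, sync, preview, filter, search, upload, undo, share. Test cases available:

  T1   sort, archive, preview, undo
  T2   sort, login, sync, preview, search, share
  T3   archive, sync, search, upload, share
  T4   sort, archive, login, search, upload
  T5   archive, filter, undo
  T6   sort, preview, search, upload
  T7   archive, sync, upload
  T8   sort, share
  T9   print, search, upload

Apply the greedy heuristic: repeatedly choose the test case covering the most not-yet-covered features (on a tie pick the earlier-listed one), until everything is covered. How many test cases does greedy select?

Pick 1: T2 covers 6 new features (sort, login, sync, preview, search, share).
Pick 2: T5 covers 3 new features (archive, filter, undo).
Pick 3: T9 covers 2 new features (print, upload).
Greedy uses 3 test cases.

3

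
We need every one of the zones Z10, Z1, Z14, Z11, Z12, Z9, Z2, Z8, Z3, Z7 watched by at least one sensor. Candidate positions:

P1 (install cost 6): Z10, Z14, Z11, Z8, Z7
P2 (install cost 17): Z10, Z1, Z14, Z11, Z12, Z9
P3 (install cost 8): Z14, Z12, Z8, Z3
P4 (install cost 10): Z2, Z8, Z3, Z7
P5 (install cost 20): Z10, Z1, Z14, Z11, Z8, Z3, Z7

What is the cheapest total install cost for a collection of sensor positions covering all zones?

P2, P4 cover every zone at install cost 17 + 10 = 27.
Any cover uses at least 2 sensor positions; among all covering selections none totals below 27.

27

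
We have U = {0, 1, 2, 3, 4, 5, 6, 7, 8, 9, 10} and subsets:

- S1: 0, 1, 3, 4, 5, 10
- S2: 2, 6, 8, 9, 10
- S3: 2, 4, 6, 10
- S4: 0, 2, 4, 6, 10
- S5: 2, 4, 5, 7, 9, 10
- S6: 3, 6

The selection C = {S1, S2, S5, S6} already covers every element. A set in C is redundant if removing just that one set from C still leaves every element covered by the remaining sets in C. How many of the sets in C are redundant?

1

Drop S1: 0, 1 uncovered — not redundant.
Drop S2: 8 uncovered — not redundant.
Drop S5: 7 uncovered — not redundant.
Drop S6: the rest still cover every element — redundant.
1 redundant: S6.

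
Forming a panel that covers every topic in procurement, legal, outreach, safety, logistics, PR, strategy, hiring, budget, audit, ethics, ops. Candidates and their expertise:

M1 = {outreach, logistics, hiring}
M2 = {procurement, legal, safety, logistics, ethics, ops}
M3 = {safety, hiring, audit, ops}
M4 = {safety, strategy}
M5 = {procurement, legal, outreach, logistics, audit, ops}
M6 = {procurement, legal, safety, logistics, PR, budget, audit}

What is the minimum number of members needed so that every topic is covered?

M1, M2, M4, M6 together cover {procurement, legal, outreach, safety, logistics, PR, strategy, hiring, budget, audit, ethics, ops} — every topic.
No 3 of the 6 members cover everything (all 20 triples fall short), so 4 is minimum.

4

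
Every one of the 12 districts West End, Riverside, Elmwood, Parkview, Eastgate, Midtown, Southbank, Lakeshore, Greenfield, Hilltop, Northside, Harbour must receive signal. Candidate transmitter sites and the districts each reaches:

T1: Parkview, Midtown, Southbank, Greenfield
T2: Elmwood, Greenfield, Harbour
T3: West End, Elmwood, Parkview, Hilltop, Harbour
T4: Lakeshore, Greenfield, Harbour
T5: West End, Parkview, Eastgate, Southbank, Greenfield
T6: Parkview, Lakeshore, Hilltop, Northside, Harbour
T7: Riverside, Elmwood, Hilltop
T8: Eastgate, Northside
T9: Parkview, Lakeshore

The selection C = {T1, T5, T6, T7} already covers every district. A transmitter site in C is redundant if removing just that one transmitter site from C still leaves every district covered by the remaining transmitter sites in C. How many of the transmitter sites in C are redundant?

0

Drop T1: Midtown uncovered — not redundant.
Drop T5: West End, Eastgate uncovered — not redundant.
Drop T6: Lakeshore, Northside, Harbour uncovered — not redundant.
Drop T7: Riverside, Elmwood uncovered — not redundant.
None of the transmitter sites in C is redundant.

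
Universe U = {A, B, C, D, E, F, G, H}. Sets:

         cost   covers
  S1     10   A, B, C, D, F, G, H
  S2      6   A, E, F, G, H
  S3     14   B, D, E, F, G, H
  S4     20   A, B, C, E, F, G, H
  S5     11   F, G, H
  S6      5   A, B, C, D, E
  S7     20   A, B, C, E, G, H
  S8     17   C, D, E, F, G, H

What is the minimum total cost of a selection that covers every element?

11

S2, S6 cover every element at cost 6 + 5 = 11.
Any cover uses at least 2 sets; among all covering selections none totals below 11.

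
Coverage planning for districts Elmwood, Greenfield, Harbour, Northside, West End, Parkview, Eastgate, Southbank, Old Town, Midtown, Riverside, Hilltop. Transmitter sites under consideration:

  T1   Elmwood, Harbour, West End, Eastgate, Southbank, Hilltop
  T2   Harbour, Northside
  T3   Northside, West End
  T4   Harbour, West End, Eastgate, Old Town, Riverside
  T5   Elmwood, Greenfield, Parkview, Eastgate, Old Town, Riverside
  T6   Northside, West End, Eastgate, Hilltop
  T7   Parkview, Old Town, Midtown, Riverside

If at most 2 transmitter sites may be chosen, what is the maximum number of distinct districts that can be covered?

Choosing T1, T5 covers {Elmwood, Greenfield, Harbour, West End, Parkview, Eastgate, Southbank, Old Town, Riverside, Hilltop} — 10 districts.
No choice of 2 transmitter sites does better; here Northside, Midtown are left uncovered.

10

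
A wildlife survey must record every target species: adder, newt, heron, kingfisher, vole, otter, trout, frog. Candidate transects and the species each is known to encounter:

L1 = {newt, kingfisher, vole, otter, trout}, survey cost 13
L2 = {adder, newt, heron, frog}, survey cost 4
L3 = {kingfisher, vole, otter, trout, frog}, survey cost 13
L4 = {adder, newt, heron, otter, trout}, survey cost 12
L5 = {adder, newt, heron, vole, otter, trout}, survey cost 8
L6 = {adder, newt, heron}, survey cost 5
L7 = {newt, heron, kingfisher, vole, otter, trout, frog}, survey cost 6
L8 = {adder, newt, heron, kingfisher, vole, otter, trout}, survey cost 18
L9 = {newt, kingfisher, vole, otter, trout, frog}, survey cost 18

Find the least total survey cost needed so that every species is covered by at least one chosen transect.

L2, L7 cover every species at survey cost 4 + 6 = 10.
Any cover uses at least 2 transects; among all covering selections none totals below 10.

10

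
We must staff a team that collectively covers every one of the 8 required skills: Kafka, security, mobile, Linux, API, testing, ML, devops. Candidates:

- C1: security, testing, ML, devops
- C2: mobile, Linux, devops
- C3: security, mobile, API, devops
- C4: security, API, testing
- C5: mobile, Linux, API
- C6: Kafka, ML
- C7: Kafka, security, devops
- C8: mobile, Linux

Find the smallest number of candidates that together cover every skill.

3

C1, C5, C6 together cover {Kafka, security, mobile, Linux, API, testing, ML, devops} — every skill.
No 2 of the 8 candidates cover everything (all 28 pairs fall short), so 3 is minimum.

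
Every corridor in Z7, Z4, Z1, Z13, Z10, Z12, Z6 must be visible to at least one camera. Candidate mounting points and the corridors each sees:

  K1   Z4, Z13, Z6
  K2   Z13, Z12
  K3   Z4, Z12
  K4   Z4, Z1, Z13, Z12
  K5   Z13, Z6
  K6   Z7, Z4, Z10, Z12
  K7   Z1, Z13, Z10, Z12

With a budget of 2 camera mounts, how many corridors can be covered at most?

6

Choosing K1, K6 covers {Z7, Z4, Z13, Z10, Z12, Z6} — 6 corridors.
No choice of 2 camera mounts does better; here Z1 is left uncovered.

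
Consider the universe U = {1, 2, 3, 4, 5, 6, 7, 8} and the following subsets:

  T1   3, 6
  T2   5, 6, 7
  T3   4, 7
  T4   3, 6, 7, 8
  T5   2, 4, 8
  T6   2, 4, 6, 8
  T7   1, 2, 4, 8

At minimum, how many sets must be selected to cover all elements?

T1, T2, T7 together cover {1, 2, 3, 4, 5, 6, 7, 8} — every element.
No 2 of the 7 sets cover everything (all 21 pairs fall short), so 3 is minimum.

3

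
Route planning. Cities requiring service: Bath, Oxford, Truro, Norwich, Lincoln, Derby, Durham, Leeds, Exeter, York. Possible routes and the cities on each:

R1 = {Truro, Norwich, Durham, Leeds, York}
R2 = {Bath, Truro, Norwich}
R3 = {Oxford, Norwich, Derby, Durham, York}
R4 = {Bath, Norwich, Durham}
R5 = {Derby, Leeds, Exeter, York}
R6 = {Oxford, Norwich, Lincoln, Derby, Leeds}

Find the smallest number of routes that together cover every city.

4

R1, R2, R5, R6 together cover {Bath, Oxford, Truro, Norwich, Lincoln, Derby, Durham, Leeds, Exeter, York} — every city.
No 3 of the 6 routes cover everything (all 20 triples fall short), so 4 is minimum.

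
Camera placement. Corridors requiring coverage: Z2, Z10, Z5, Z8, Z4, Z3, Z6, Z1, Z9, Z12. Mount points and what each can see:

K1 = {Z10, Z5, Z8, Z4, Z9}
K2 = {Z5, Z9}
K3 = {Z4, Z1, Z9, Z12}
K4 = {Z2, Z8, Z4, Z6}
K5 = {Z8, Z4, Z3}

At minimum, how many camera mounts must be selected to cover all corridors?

4

K1, K3, K4, K5 together cover {Z2, Z10, Z5, Z8, Z4, Z3, Z6, Z1, Z9, Z12} — every corridor.
No 3 of the 5 camera mounts cover everything (all 10 triples fall short), so 4 is minimum.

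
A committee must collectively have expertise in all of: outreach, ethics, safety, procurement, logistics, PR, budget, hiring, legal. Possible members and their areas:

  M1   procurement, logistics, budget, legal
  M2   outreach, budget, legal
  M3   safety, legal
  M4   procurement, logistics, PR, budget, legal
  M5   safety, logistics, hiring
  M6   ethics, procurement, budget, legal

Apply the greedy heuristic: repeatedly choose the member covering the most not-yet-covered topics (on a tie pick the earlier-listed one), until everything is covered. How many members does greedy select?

Pick 1: M4 covers 5 new topics (procurement, logistics, PR, budget, legal).
Pick 2: M5 covers 2 new topics (safety, hiring).
Pick 3: M2 covers 1 new topics (outreach).
Pick 4: M6 covers 1 new topics (ethics).
Greedy uses 4 members.

4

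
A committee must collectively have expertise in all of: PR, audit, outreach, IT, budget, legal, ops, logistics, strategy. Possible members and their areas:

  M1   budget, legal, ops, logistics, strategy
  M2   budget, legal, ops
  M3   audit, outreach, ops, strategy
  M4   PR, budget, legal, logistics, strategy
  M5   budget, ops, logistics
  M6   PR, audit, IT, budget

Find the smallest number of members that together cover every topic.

M1, M3, M6 together cover {PR, audit, outreach, IT, budget, legal, ops, logistics, strategy} — every topic.
No 2 of the 6 members cover everything (all 15 pairs fall short), so 3 is minimum.

3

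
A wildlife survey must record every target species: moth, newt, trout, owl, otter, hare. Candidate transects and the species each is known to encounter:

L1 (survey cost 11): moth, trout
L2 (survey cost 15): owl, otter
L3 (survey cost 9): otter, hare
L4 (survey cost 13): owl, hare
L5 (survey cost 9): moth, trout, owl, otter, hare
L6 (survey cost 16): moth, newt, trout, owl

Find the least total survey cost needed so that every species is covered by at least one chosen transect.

25

L3, L6 cover every species at survey cost 9 + 16 = 25.
Any cover uses at least 2 transects; among all covering selections none totals below 25.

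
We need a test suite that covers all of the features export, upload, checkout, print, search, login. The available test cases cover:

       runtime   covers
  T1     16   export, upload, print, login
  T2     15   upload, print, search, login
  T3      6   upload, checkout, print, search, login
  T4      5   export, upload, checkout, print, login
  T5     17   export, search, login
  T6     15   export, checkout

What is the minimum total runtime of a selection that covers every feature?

T3, T4 cover every feature at runtime 6 + 5 = 11.
Any cover uses at least 2 test cases; among all covering selections none totals below 11.

11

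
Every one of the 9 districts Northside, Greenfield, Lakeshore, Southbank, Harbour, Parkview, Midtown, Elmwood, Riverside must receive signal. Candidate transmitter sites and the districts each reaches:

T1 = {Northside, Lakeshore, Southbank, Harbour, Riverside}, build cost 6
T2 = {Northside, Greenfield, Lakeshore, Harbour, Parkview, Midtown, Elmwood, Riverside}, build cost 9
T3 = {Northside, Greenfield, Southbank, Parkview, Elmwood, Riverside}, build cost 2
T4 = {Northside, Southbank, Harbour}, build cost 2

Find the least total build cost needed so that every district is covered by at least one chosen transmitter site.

T2, T3 cover every district at build cost 9 + 2 = 11.
Any cover uses at least 2 transmitter sites; among all covering selections none totals below 11.

11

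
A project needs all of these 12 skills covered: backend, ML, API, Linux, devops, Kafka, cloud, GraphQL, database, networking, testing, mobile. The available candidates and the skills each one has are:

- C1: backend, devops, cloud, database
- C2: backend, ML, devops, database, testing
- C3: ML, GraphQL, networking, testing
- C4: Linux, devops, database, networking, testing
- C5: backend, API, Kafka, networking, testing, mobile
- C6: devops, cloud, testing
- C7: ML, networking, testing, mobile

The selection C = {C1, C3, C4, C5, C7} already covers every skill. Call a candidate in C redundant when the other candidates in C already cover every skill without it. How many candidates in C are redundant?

1

Drop C1: cloud uncovered — not redundant.
Drop C3: GraphQL uncovered — not redundant.
Drop C4: Linux uncovered — not redundant.
Drop C5: API, Kafka uncovered — not redundant.
Drop C7: the rest still cover every skill — redundant.
1 redundant: C7.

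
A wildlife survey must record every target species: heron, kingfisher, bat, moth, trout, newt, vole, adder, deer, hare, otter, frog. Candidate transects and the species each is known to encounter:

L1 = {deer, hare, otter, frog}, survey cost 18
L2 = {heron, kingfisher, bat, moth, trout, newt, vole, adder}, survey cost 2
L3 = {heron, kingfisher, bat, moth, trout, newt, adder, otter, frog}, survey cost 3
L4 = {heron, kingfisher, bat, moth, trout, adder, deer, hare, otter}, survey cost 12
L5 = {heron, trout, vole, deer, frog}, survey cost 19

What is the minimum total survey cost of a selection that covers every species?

17

L2, L3, L4 cover every species at survey cost 2 + 3 + 12 = 17.
Any cover uses at least 2 transects; among all covering selections none totals below 17.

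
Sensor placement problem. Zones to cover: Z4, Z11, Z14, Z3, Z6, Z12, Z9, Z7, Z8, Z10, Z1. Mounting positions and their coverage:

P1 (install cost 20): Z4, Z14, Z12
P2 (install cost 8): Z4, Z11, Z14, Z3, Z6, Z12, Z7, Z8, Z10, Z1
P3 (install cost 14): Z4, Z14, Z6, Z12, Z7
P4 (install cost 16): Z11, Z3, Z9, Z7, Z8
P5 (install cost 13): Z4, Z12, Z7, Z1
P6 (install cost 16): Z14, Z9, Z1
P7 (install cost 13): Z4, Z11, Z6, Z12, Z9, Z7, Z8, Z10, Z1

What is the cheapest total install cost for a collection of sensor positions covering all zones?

P2, P7 cover every zone at install cost 8 + 13 = 21.
Any cover uses at least 2 sensor positions; among all covering selections none totals below 21.

21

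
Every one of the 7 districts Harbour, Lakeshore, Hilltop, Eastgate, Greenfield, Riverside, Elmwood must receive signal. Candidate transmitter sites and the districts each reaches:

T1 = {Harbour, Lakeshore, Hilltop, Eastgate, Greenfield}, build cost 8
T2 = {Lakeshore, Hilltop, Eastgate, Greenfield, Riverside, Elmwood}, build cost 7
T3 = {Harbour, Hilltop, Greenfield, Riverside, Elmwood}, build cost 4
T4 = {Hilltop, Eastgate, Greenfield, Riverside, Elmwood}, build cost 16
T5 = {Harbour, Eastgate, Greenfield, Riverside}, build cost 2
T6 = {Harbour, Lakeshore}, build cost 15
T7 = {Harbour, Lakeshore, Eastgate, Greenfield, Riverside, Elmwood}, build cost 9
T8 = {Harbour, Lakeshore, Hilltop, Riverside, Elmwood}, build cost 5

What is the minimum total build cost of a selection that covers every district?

T5, T8 cover every district at build cost 2 + 5 = 7.
Any cover uses at least 2 transmitter sites; among all covering selections none totals below 7.

7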